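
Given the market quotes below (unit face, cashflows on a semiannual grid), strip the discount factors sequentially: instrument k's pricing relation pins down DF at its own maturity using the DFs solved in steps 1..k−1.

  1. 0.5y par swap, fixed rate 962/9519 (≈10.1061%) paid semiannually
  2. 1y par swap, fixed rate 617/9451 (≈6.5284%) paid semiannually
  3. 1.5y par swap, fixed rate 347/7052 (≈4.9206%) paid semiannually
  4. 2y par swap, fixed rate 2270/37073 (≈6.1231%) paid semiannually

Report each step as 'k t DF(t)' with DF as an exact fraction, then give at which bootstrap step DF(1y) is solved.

1 1/2 9519/10000
2 1 9383/10000
3 3/2 4653/5000
4 2 1773/2000
DF(1y) is solved at step 2

step 1 [0.5y] swap r/2=481/9519: DF=(1 − 481/9519·(0))/(1+481/9519) = 9519/10000 ≈ 0.951900
step 2 [1y] swap r/2=617/18902: DF=(1 − 617/18902·(0.951900))/(1+617/18902) = 9383/10000 ≈ 0.938300
step 3 [1.5y] swap r/2=347/14104: DF=(1 − 347/14104·(0.951900+0.938300))/(1+347/14104) = 4653/5000 ≈ 0.930600
step 4 [2y] swap r/2=1135/37073: DF=(1 − 1135/37073·(0.951900+0.938300+0.930600))/(1+1135/37073) = 1773/2000 ≈ 0.886500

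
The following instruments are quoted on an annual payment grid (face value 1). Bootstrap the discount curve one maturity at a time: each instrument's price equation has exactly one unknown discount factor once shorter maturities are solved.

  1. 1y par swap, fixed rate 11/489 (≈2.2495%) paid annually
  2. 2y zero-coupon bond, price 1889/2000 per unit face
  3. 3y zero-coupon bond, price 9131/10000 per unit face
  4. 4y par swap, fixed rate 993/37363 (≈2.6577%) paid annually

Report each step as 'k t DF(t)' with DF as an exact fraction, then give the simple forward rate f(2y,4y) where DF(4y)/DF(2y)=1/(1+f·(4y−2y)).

step 1 [1y] swap r/1=11/489: DF=(1 − 11/489·(0))/(1+11/489) = 489/500 ≈ 0.978000
step 2 [2y] zero: DF = P = 1889/2000 ≈ 0.944500
step 3 [3y] zero: DF = P = 9131/10000 ≈ 0.913100
step 4 [4y] swap r/1=993/37363: DF=(1 − 993/37363·(0.978000+0.944500+0.913100))/(1+993/37363) = 9007/10000 ≈ 0.900700

1 1 489/500
2 2 1889/2000
3 3 9131/10000
4 4 9007/10000
f(2y,4y) = ((1889/2000)/(9007/10000) − 1)/(2) = 219/9007 ≈ 2.4314%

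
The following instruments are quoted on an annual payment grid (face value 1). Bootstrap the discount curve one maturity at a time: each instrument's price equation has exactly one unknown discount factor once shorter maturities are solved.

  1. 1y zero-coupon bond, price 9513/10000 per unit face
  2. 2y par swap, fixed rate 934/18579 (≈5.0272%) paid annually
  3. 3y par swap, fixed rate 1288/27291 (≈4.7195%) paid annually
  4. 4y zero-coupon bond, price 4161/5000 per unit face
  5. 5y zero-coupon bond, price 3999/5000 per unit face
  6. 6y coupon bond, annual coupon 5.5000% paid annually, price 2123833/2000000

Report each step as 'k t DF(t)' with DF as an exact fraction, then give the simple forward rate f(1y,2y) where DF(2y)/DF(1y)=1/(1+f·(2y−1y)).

1 1 9513/10000
2 2 4533/5000
3 3 1089/1250
4 4 4161/5000
5 5 3999/5000
6 6 487/625
f(1y,2y) = ((9513/10000)/(4533/5000) − 1)/(1) = 149/3022 ≈ 4.9305%

step 1 [1y] zero: DF = P = 9513/10000 ≈ 0.951300
step 2 [2y] swap r/1=934/18579: DF=(1 − 934/18579·(0.951300))/(1+934/18579) = 4533/5000 ≈ 0.906600
step 3 [3y] swap r/1=1288/27291: DF=(1 − 1288/27291·(0.951300+0.906600))/(1+1288/27291) = 1089/1250 ≈ 0.871200
step 4 [4y] zero: DF = P = 4161/5000 ≈ 0.832200
step 5 [5y] zero: DF = P = 3999/5000 ≈ 0.799800
step 6 [6y] bond c/1=11/200: DF=(2123833/2000000 − 11/200·(0.951300+0.906600+0.871200+0.832200+0.799800))/(1+11/200) = 487/625 ≈ 0.779200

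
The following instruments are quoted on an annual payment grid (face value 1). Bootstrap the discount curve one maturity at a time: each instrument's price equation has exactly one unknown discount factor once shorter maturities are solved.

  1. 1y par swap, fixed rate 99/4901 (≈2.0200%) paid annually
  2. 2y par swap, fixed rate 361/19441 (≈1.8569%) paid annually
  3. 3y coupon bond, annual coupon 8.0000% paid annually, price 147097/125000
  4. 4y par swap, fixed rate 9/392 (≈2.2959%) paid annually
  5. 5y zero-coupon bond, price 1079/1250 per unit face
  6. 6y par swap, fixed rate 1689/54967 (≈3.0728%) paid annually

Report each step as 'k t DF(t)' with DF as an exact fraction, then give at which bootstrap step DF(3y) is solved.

1 1 4901/5000
2 2 9639/10000
3 3 591/625
4 4 9127/10000
5 5 1079/1250
6 6 8311/10000
DF(3y) is solved at step 3

step 1 [1y] swap r/1=99/4901: DF=(1 − 99/4901·(0))/(1+99/4901) = 4901/5000 ≈ 0.980200
step 2 [2y] swap r/1=361/19441: DF=(1 − 361/19441·(0.980200))/(1+361/19441) = 9639/10000 ≈ 0.963900
step 3 [3y] bond c/1=2/25: DF=(147097/125000 − 2/25·(0.980200+0.963900))/(1+2/25) = 591/625 ≈ 0.945600
step 4 [4y] swap r/1=9/392: DF=(1 − 9/392·(0.980200+0.963900+0.945600))/(1+9/392) = 9127/10000 ≈ 0.912700
step 5 [5y] zero: DF = P = 1079/1250 ≈ 0.863200
step 6 [6y] swap r/1=1689/54967: DF=(1 − 1689/54967·(0.980200+0.963900+0.945600+0.912700+0.863200))/(1+1689/54967) = 8311/10000 ≈ 0.831100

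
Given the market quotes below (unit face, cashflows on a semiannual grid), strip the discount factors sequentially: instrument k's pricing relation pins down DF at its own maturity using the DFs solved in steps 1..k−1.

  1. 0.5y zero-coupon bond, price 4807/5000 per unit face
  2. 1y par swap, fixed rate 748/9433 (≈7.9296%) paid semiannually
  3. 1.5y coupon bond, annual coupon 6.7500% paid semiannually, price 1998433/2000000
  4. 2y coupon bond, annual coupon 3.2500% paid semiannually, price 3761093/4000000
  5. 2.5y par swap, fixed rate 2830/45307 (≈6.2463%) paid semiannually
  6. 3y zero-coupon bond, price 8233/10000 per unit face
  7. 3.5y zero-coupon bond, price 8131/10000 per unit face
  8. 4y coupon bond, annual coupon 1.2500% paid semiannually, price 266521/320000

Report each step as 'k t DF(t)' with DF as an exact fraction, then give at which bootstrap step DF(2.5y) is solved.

step 1 [0.5y] zero: DF = P = 4807/5000 ≈ 0.961400
step 2 [1y] swap r/2=374/9433: DF=(1 − 374/9433·(0.961400))/(1+374/9433) = 2313/2500 ≈ 0.925200
step 3 [1.5y] bond c/2=27/800: DF=(1998433/2000000 − 27/800·(0.961400+0.925200))/(1+27/800) = 181/200 ≈ 0.905000
step 4 [2y] bond c/2=13/800: DF=(3761093/4000000 − 13/800·(0.961400+0.925200+0.905000))/(1+13/800) = 4403/5000 ≈ 0.880600
step 5 [2.5y] swap r/2=1415/45307: DF=(1 − 1415/45307·(0.961400+0.925200+0.905000+0.880600))/(1+1415/45307) = 1717/2000 ≈ 0.858500
step 6 [3y] zero: DF = P = 8233/10000 ≈ 0.823300
step 7 [3.5y] zero: DF = P = 8131/10000 ≈ 0.813100
step 8 [4y] bond c/2=1/160: DF=(266521/320000 − 1/160·(0.961400+0.925200+0.905000+0.880600+0.858500+0.823300+0.813100))/(1+1/160) = 3947/5000 ≈ 0.789400

1 1/2 4807/5000
2 1 2313/2500
3 3/2 181/200
4 2 4403/5000
5 5/2 1717/2000
6 3 8233/10000
7 7/2 8131/10000
8 4 3947/5000
DF(2.5y) is solved at step 5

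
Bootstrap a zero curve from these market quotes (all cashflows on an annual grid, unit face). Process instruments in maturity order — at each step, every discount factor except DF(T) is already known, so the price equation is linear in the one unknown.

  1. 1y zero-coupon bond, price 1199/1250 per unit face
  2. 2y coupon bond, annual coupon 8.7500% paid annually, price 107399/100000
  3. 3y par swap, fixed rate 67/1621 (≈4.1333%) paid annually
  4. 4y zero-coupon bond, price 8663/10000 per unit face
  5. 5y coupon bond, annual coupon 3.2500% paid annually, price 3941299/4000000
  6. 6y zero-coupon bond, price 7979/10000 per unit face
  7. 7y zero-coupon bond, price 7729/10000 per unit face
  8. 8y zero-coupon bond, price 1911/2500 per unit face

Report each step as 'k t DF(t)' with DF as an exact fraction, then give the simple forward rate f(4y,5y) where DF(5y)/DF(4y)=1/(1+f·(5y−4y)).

step 1 [1y] zero: DF = P = 1199/1250 ≈ 0.959200
step 2 [2y] bond c/1=7/80: DF=(107399/100000 − 7/80·(0.959200))/(1+7/80) = 569/625 ≈ 0.910400
step 3 [3y] swap r/1=67/1621: DF=(1 − 67/1621·(0.959200+0.910400))/(1+67/1621) = 8861/10000 ≈ 0.886100
step 4 [4y] zero: DF = P = 8663/10000 ≈ 0.866300
step 5 [5y] bond c/1=13/400: DF=(3941299/4000000 − 13/400·(0.959200+0.910400+0.886100+0.866300))/(1+13/400) = 8403/10000 ≈ 0.840300
step 6 [6y] zero: DF = P = 7979/10000 ≈ 0.797900
step 7 [7y] zero: DF = P = 7729/10000 ≈ 0.772900
step 8 [8y] zero: DF = P = 1911/2500 ≈ 0.764400

1 1 1199/1250
2 2 569/625
3 3 8861/10000
4 4 8663/10000
5 5 8403/10000
6 6 7979/10000
7 7 7729/10000
8 8 1911/2500
f(4y,5y) = ((8663/10000)/(8403/10000) − 1)/(1) = 260/8403 ≈ 3.0941%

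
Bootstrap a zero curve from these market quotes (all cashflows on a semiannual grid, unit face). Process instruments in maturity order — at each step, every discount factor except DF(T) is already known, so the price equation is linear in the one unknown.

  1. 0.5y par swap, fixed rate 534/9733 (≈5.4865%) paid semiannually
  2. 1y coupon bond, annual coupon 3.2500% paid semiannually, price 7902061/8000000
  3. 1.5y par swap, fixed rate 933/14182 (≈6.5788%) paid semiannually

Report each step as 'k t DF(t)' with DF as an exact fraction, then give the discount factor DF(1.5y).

1 1/2 9733/10000
2 1 2391/2500
3 3/2 9067/10000
DF(1.5y) = 9067/10000 ≈ 0.906700

step 1 [0.5y] swap r/2=267/9733: DF=(1 − 267/9733·(0))/(1+267/9733) = 9733/10000 ≈ 0.973300
step 2 [1y] bond c/2=13/800: DF=(7902061/8000000 − 13/800·(0.973300))/(1+13/800) = 2391/2500 ≈ 0.956400
step 3 [1.5y] swap r/2=933/28364: DF=(1 − 933/28364·(0.973300+0.956400))/(1+933/28364) = 9067/10000 ≈ 0.906700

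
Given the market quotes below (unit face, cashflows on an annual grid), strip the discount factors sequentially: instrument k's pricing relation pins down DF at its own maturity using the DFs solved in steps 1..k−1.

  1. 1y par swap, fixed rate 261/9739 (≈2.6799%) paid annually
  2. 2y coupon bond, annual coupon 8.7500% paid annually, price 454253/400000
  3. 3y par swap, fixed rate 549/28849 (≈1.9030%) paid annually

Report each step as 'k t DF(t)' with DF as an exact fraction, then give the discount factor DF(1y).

1 1 9739/10000
2 2 9659/10000
3 3 9451/10000
DF(1y) = 9739/10000 ≈ 0.973900

step 1 [1y] swap r/1=261/9739: DF=(1 − 261/9739·(0))/(1+261/9739) = 9739/10000 ≈ 0.973900
step 2 [2y] bond c/1=7/80: DF=(454253/400000 − 7/80·(0.973900))/(1+7/80) = 9659/10000 ≈ 0.965900
step 3 [3y] swap r/1=549/28849: DF=(1 − 549/28849·(0.973900+0.965900))/(1+549/28849) = 9451/10000 ≈ 0.945100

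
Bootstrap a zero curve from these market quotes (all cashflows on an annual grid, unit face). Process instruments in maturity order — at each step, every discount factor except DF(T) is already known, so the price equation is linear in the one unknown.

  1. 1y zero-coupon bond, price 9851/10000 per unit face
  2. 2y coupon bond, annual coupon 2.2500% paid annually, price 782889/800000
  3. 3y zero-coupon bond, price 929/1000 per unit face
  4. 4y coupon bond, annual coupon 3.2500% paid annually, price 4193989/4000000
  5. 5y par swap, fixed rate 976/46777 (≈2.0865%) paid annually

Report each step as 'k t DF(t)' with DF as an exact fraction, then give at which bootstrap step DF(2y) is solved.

step 1 [1y] zero: DF = P = 9851/10000 ≈ 0.985100
step 2 [2y] bond c/1=9/400: DF=(782889/800000 − 9/400·(0.985100))/(1+9/400) = 4677/5000 ≈ 0.935400
step 3 [3y] zero: DF = P = 929/1000 ≈ 0.929000
step 4 [4y] bond c/1=13/400: DF=(4193989/4000000 − 13/400·(0.985100+0.935400+0.929000))/(1+13/400) = 4629/5000 ≈ 0.925800
step 5 [5y] swap r/1=976/46777: DF=(1 − 976/46777·(0.985100+0.935400+0.929000+0.925800))/(1+976/46777) = 564/625 ≈ 0.902400

1 1 9851/10000
2 2 4677/5000
3 3 929/1000
4 4 4629/5000
5 5 564/625
DF(2y) is solved at step 2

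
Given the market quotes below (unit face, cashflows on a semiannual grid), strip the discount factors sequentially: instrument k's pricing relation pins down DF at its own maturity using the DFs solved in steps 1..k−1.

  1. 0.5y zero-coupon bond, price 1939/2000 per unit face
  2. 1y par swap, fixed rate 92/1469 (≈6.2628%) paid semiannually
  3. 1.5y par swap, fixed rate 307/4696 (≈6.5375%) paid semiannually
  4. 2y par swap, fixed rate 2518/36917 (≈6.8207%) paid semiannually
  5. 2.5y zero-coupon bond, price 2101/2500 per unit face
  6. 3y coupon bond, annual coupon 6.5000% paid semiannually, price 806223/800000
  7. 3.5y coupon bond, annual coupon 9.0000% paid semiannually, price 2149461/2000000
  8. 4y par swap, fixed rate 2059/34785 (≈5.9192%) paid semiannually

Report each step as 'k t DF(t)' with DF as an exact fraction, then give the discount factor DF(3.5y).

step 1 [0.5y] zero: DF = P = 1939/2000 ≈ 0.969500
step 2 [1y] swap r/2=46/1469: DF=(1 − 46/1469·(0.969500))/(1+46/1469) = 4701/5000 ≈ 0.940200
step 3 [1.5y] swap r/2=307/9392: DF=(1 − 307/9392·(0.969500+0.940200))/(1+307/9392) = 9079/10000 ≈ 0.907900
step 4 [2y] swap r/2=1259/36917: DF=(1 − 1259/36917·(0.969500+0.940200+0.907900))/(1+1259/36917) = 8741/10000 ≈ 0.874100
step 5 [2.5y] zero: DF = P = 2101/2500 ≈ 0.840400
step 6 [3y] bond c/2=13/400: DF=(806223/800000 − 13/400·(0.969500+0.940200+0.907900+0.874100+0.840400))/(1+13/400) = 4167/5000 ≈ 0.833400
step 7 [3.5y] bond c/2=9/200: DF=(2149461/2000000 − 9/200·(0.969500+0.940200+0.907900+0.874100+0.840400+0.833400))/(1+9/200) = 3987/5000 ≈ 0.797400
step 8 [4y] swap r/2=2059/69570: DF=(1 − 2059/69570·(0.969500+0.940200+0.907900+0.874100+0.840400+0.833400+0.797400))/(1+2059/69570) = 7941/10000 ≈ 0.794100

1 1/2 1939/2000
2 1 4701/5000
3 3/2 9079/10000
4 2 8741/10000
5 5/2 2101/2500
6 3 4167/5000
7 7/2 3987/5000
8 4 7941/10000
DF(3.5y) = 3987/5000 ≈ 0.797400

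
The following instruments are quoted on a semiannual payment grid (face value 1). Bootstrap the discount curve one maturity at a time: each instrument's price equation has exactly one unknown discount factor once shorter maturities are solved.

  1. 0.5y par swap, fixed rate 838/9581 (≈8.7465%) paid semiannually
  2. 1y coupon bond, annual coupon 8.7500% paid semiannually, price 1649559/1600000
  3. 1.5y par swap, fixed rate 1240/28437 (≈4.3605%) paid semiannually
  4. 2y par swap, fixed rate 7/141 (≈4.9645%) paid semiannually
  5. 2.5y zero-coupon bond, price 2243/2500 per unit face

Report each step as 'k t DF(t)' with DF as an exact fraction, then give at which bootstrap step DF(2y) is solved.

1 1/2 9581/10000
2 1 2369/2500
3 3/2 469/500
4 2 9069/10000
5 5/2 2243/2500
DF(2y) is solved at step 4

step 1 [0.5y] swap r/2=419/9581: DF=(1 − 419/9581·(0))/(1+419/9581) = 9581/10000 ≈ 0.958100
step 2 [1y] bond c/2=7/160: DF=(1649559/1600000 − 7/160·(0.958100))/(1+7/160) = 2369/2500 ≈ 0.947600
step 3 [1.5y] swap r/2=620/28437: DF=(1 − 620/28437·(0.958100+0.947600))/(1+620/28437) = 469/500 ≈ 0.938000
step 4 [2y] swap r/2=7/282: DF=(1 − 7/282·(0.958100+0.947600+0.938000))/(1+7/282) = 9069/10000 ≈ 0.906900
step 5 [2.5y] zero: DF = P = 2243/2500 ≈ 0.897200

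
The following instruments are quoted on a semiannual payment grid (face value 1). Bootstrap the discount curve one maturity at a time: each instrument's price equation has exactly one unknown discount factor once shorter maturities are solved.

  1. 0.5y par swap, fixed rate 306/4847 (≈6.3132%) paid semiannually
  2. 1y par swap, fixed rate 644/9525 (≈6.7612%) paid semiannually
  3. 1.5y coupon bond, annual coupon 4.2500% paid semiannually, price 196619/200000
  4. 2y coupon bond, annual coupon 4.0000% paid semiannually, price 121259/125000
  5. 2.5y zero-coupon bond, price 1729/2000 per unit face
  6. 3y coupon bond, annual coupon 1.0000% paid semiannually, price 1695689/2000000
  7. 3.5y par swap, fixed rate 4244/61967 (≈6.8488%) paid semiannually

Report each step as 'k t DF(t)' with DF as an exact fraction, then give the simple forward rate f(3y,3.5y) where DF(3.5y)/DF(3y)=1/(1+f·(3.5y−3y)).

step 1 [0.5y] swap r/2=153/4847: DF=(1 − 153/4847·(0))/(1+153/4847) = 4847/5000 ≈ 0.969400
step 2 [1y] swap r/2=322/9525: DF=(1 − 322/9525·(0.969400))/(1+322/9525) = 2339/2500 ≈ 0.935600
step 3 [1.5y] bond c/2=17/800: DF=(196619/200000 − 17/800·(0.969400+0.935600))/(1+17/800) = 923/1000 ≈ 0.923000
step 4 [2y] bond c/2=1/50: DF=(121259/125000 − 1/50·(0.969400+0.935600+0.923000))/(1+1/50) = 2239/2500 ≈ 0.895600
step 5 [2.5y] zero: DF = P = 1729/2000 ≈ 0.864500
step 6 [3y] bond c/2=1/200: DF=(1695689/2000000 − 1/200·(0.969400+0.935600+0.923000+0.895600+0.864500))/(1+1/200) = 513/625 ≈ 0.820800
step 7 [3.5y] swap r/2=2122/61967: DF=(1 − 2122/61967·(0.969400+0.935600+0.923000+0.895600+0.864500+0.820800))/(1+2122/61967) = 3939/5000 ≈ 0.787800

1 1/2 4847/5000
2 1 2339/2500
3 3/2 923/1000
4 2 2239/2500
5 5/2 1729/2000
6 3 513/625
7 7/2 3939/5000
f(3y,3.5y) = ((513/625)/(3939/5000) − 1)/(1/2) = 110/1313 ≈ 8.3778%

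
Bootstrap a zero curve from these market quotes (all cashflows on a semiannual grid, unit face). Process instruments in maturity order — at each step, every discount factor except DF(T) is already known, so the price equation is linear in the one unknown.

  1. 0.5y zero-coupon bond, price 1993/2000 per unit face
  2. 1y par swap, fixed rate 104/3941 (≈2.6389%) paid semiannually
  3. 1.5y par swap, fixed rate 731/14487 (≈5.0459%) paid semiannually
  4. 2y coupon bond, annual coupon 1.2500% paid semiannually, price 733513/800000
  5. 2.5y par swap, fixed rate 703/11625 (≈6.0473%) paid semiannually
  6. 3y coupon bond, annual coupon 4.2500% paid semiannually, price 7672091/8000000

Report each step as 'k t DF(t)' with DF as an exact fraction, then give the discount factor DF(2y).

1 1/2 1993/2000
2 1 487/500
3 3/2 9269/10000
4 2 2233/2500
5 5/2 4297/5000
6 3 8423/10000
DF(2y) = 2233/2500 ≈ 0.893200

step 1 [0.5y] zero: DF = P = 1993/2000 ≈ 0.996500
step 2 [1y] swap r/2=52/3941: DF=(1 − 52/3941·(0.996500))/(1+52/3941) = 487/500 ≈ 0.974000
step 3 [1.5y] swap r/2=731/28974: DF=(1 − 731/28974·(0.996500+0.974000))/(1+731/28974) = 9269/10000 ≈ 0.926900
step 4 [2y] bond c/2=1/160: DF=(733513/800000 − 1/160·(0.996500+0.974000+0.926900))/(1+1/160) = 2233/2500 ≈ 0.893200
step 5 [2.5y] swap r/2=703/23250: DF=(1 − 703/23250·(0.996500+0.974000+0.926900+0.893200))/(1+703/23250) = 4297/5000 ≈ 0.859400
step 6 [3y] bond c/2=17/800: DF=(7672091/8000000 − 17/800·(0.996500+0.974000+0.926900+0.893200+0.859400))/(1+17/800) = 8423/10000 ≈ 0.842300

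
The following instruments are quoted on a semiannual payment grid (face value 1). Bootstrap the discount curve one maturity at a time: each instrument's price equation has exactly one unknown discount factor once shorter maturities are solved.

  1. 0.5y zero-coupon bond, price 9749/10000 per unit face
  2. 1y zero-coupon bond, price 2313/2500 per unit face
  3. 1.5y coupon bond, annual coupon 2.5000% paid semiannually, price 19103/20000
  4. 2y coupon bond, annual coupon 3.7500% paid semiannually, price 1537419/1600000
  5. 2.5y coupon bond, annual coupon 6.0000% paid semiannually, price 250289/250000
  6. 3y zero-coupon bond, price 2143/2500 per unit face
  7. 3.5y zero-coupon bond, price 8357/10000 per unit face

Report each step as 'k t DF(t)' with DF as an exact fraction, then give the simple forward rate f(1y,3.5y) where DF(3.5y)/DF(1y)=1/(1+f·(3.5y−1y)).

step 1 [0.5y] zero: DF = P = 9749/10000 ≈ 0.974900
step 2 [1y] zero: DF = P = 2313/2500 ≈ 0.925200
step 3 [1.5y] bond c/2=1/80: DF=(19103/20000 − 1/80·(0.974900+0.925200))/(1+1/80) = 9199/10000 ≈ 0.919900
step 4 [2y] bond c/2=3/160: DF=(1537419/1600000 − 3/160·(0.974900+0.925200+0.919900))/(1+3/160) = 8913/10000 ≈ 0.891300
step 5 [2.5y] bond c/2=3/100: DF=(250289/250000 − 3/100·(0.974900+0.925200+0.919900+0.891300))/(1+3/100) = 8639/10000 ≈ 0.863900
step 6 [3y] zero: DF = P = 2143/2500 ≈ 0.857200
step 7 [3.5y] zero: DF = P = 8357/10000 ≈ 0.835700

1 1/2 9749/10000
2 1 2313/2500
3 3/2 9199/10000
4 2 8913/10000
5 5/2 8639/10000
6 3 2143/2500
7 7/2 8357/10000
f(1y,3.5y) = ((2313/2500)/(8357/10000) − 1)/(5/2) = 358/8357 ≈ 4.2838%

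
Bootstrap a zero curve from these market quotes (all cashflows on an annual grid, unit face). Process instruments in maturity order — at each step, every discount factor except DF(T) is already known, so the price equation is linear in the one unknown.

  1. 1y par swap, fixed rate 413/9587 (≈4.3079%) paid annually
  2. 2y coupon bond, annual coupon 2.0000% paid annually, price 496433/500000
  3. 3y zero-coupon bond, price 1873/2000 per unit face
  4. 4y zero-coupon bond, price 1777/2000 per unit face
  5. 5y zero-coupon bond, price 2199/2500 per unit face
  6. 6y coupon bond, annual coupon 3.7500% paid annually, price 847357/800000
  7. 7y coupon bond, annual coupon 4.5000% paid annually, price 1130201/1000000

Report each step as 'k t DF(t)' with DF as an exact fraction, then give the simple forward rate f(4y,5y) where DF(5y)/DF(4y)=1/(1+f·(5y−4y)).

step 1 [1y] swap r/1=413/9587: DF=(1 − 413/9587·(0))/(1+413/9587) = 9587/10000 ≈ 0.958700
step 2 [2y] bond c/1=1/50: DF=(496433/500000 − 1/50·(0.958700))/(1+1/50) = 4773/5000 ≈ 0.954600
step 3 [3y] zero: DF = P = 1873/2000 ≈ 0.936500
step 4 [4y] zero: DF = P = 1777/2000 ≈ 0.888500
step 5 [5y] zero: DF = P = 2199/2500 ≈ 0.879600
step 6 [6y] bond c/1=3/80: DF=(847357/800000 − 3/80·(0.958700+0.954600+0.936500+0.888500+0.879600))/(1+3/80) = 427/500 ≈ 0.854000
step 7 [7y] bond c/1=9/200: DF=(1130201/1000000 − 9/200·(0.958700+0.954600+0.936500+0.888500+0.879600+0.854000))/(1+9/200) = 8459/10000 ≈ 0.845900

1 1 9587/10000
2 2 4773/5000
3 3 1873/2000
4 4 1777/2000
5 5 2199/2500
6 6 427/500
7 7 8459/10000
f(4y,5y) = ((1777/2000)/(2199/2500) − 1)/(1) = 89/8796 ≈ 1.0118%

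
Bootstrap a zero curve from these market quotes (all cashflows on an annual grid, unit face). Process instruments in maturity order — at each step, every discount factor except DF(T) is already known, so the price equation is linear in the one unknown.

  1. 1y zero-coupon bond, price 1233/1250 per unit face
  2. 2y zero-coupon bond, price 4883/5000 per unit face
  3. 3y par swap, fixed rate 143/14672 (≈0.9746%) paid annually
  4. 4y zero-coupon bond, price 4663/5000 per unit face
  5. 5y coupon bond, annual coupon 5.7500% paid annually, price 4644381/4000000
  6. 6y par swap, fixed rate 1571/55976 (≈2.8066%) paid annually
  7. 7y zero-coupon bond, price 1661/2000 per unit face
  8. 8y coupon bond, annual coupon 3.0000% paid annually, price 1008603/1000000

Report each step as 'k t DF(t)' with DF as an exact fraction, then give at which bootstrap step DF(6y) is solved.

step 1 [1y] zero: DF = P = 1233/1250 ≈ 0.986400
step 2 [2y] zero: DF = P = 4883/5000 ≈ 0.976600
step 3 [3y] swap r/1=143/14672: DF=(1 − 143/14672·(0.986400+0.976600))/(1+143/14672) = 4857/5000 ≈ 0.971400
step 4 [4y] zero: DF = P = 4663/5000 ≈ 0.932600
step 5 [5y] bond c/1=23/400: DF=(4644381/4000000 − 23/400·(0.986400+0.976600+0.971400+0.932600))/(1+23/400) = 8877/10000 ≈ 0.887700
step 6 [6y] swap r/1=1571/55976: DF=(1 − 1571/55976·(0.986400+0.976600+0.971400+0.932600+0.887700))/(1+1571/55976) = 8429/10000 ≈ 0.842900
step 7 [7y] zero: DF = P = 1661/2000 ≈ 0.830500
step 8 [8y] bond c/1=3/100: DF=(1008603/1000000 − 3/100·(0.986400+0.976600+0.971400+0.932600+0.887700+0.842900+0.830500))/(1+3/100) = 99/125 ≈ 0.792000

1 1 1233/1250
2 2 4883/5000
3 3 4857/5000
4 4 4663/5000
5 5 8877/10000
6 6 8429/10000
7 7 1661/2000
8 8 99/125
DF(6y) is solved at step 6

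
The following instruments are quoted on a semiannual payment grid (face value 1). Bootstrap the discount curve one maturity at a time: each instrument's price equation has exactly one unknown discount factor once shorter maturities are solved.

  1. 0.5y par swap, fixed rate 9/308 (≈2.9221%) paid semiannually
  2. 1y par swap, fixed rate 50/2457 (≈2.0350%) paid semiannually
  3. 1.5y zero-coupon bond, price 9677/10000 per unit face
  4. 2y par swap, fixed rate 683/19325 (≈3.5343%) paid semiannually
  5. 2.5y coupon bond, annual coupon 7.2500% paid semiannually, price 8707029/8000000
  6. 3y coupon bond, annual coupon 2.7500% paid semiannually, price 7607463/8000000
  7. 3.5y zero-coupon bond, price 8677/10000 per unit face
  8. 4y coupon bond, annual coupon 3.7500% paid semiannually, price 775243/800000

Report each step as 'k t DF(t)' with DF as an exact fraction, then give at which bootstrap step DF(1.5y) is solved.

step 1 [0.5y] swap r/2=9/616: DF=(1 − 9/616·(0))/(1+9/616) = 616/625 ≈ 0.985600
step 2 [1y] swap r/2=25/2457: DF=(1 − 25/2457·(0.985600))/(1+25/2457) = 49/50 ≈ 0.980000
step 3 [1.5y] zero: DF = P = 9677/10000 ≈ 0.967700
step 4 [2y] swap r/2=683/38650: DF=(1 − 683/38650·(0.985600+0.980000+0.967700))/(1+683/38650) = 9317/10000 ≈ 0.931700
step 5 [2.5y] bond c/2=29/800: DF=(8707029/8000000 − 29/800·(0.985600+0.980000+0.967700+0.931700))/(1+29/800) = 9151/10000 ≈ 0.915100
step 6 [3y] bond c/2=11/800: DF=(7607463/8000000 − 11/800·(0.985600+0.980000+0.967700+0.931700+0.915100))/(1+11/800) = 2183/2500 ≈ 0.873200
step 7 [3.5y] zero: DF = P = 8677/10000 ≈ 0.867700
step 8 [4y] bond c/2=3/160: DF=(775243/800000 − 3/160·(0.985600+0.980000+0.967700+0.931700+0.915100+0.873200+0.867700))/(1+3/160) = 1039/1250 ≈ 0.831200

1 1/2 616/625
2 1 49/50
3 3/2 9677/10000
4 2 9317/10000
5 5/2 9151/10000
6 3 2183/2500
7 7/2 8677/10000
8 4 1039/1250
DF(1.5y) is solved at step 3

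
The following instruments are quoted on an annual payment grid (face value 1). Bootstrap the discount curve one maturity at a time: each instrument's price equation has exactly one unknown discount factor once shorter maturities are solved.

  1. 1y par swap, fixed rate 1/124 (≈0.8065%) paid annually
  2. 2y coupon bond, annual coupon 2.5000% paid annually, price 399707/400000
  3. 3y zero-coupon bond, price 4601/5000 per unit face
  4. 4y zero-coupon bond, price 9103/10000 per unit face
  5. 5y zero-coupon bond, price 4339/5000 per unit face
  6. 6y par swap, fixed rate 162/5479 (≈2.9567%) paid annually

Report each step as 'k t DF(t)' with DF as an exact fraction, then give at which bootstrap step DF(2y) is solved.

step 1 [1y] swap r/1=1/124: DF=(1 − 1/124·(0))/(1+1/124) = 124/125 ≈ 0.992000
step 2 [2y] bond c/1=1/40: DF=(399707/400000 − 1/40·(0.992000))/(1+1/40) = 9507/10000 ≈ 0.950700
step 3 [3y] zero: DF = P = 4601/5000 ≈ 0.920200
step 4 [4y] zero: DF = P = 9103/10000 ≈ 0.910300
step 5 [5y] zero: DF = P = 4339/5000 ≈ 0.867800
step 6 [6y] swap r/1=162/5479: DF=(1 − 162/5479·(0.992000+0.950700+0.920200+0.910300+0.867800))/(1+162/5479) = 419/500 ≈ 0.838000

1 1 124/125
2 2 9507/10000
3 3 4601/5000
4 4 9103/10000
5 5 4339/5000
6 6 419/500
DF(2y) is solved at step 2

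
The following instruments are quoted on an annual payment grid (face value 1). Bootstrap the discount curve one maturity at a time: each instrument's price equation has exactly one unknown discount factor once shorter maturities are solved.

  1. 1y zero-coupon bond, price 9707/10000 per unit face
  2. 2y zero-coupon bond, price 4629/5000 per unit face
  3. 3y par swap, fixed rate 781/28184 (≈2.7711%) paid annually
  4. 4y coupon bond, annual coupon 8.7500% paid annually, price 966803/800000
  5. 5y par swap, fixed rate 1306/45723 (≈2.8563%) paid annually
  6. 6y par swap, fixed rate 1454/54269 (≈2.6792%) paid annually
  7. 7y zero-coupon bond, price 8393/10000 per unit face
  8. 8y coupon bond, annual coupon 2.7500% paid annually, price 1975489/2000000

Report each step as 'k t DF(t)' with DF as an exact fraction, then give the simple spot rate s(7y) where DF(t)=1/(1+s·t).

1 1 9707/10000
2 2 4629/5000
3 3 9219/10000
4 4 1769/2000
5 5 4347/5000
6 6 4273/5000
7 7 8393/10000
8 8 496/625
s(7y) = (1/(8393/10000) − 1)/(7) = 1607/58751 ≈ 2.7353%

step 1 [1y] zero: DF = P = 9707/10000 ≈ 0.970700
step 2 [2y] zero: DF = P = 4629/5000 ≈ 0.925800
step 3 [3y] swap r/1=781/28184: DF=(1 − 781/28184·(0.970700+0.925800))/(1+781/28184) = 9219/10000 ≈ 0.921900
step 4 [4y] bond c/1=7/80: DF=(966803/800000 − 7/80·(0.970700+0.925800+0.921900))/(1+7/80) = 1769/2000 ≈ 0.884500
step 5 [5y] swap r/1=1306/45723: DF=(1 − 1306/45723·(0.970700+0.925800+0.921900+0.884500))/(1+1306/45723) = 4347/5000 ≈ 0.869400
step 6 [6y] swap r/1=1454/54269: DF=(1 − 1454/54269·(0.970700+0.925800+0.921900+0.884500+0.869400))/(1+1454/54269) = 4273/5000 ≈ 0.854600
step 7 [7y] zero: DF = P = 8393/10000 ≈ 0.839300
step 8 [8y] bond c/1=11/400: DF=(1975489/2000000 − 11/400·(0.970700+0.925800+0.921900+0.884500+0.869400+0.854600+0.839300))/(1+11/400) = 496/625 ≈ 0.793600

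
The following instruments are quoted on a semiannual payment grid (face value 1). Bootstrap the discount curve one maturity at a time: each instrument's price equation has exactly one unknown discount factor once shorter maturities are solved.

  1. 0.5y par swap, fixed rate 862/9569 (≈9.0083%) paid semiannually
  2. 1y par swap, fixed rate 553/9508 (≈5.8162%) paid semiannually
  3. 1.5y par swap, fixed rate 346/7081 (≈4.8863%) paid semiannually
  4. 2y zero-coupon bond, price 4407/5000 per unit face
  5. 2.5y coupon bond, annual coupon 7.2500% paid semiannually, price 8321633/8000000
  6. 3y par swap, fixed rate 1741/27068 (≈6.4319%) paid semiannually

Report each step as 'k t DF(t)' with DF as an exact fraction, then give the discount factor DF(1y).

step 1 [0.5y] swap r/2=431/9569: DF=(1 − 431/9569·(0))/(1+431/9569) = 9569/10000 ≈ 0.956900
step 2 [1y] swap r/2=553/19016: DF=(1 − 553/19016·(0.956900))/(1+553/19016) = 9447/10000 ≈ 0.944700
step 3 [1.5y] swap r/2=173/7081: DF=(1 − 173/7081·(0.956900+0.944700))/(1+173/7081) = 2327/2500 ≈ 0.930800
step 4 [2y] zero: DF = P = 4407/5000 ≈ 0.881400
step 5 [2.5y] bond c/2=29/800: DF=(8321633/8000000 − 29/800·(0.956900+0.944700+0.930800+0.881400))/(1+29/800) = 8739/10000 ≈ 0.873900
step 6 [3y] swap r/2=1741/54136: DF=(1 − 1741/54136·(0.956900+0.944700+0.930800+0.881400+0.873900))/(1+1741/54136) = 8259/10000 ≈ 0.825900

1 1/2 9569/10000
2 1 9447/10000
3 3/2 2327/2500
4 2 4407/5000
5 5/2 8739/10000
6 3 8259/10000
DF(1y) = 9447/10000 ≈ 0.944700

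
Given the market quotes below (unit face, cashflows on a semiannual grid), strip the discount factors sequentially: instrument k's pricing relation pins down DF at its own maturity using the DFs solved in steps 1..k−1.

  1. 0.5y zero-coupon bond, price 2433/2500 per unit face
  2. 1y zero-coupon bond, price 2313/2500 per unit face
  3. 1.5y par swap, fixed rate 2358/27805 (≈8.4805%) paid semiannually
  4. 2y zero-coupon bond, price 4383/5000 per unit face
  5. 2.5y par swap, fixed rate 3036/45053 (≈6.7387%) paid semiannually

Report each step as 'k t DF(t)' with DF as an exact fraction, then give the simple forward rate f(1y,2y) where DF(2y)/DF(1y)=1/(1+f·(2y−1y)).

1 1/2 2433/2500
2 1 2313/2500
3 3/2 8821/10000
4 2 4383/5000
5 5/2 4241/5000
f(1y,2y) = ((2313/2500)/(4383/5000) − 1)/(1) = 27/487 ≈ 5.5441%

step 1 [0.5y] zero: DF = P = 2433/2500 ≈ 0.973200
step 2 [1y] zero: DF = P = 2313/2500 ≈ 0.925200
step 3 [1.5y] swap r/2=1179/27805: DF=(1 − 1179/27805·(0.973200+0.925200))/(1+1179/27805) = 8821/10000 ≈ 0.882100
step 4 [2y] zero: DF = P = 4383/5000 ≈ 0.876600
step 5 [2.5y] swap r/2=1518/45053: DF=(1 − 1518/45053·(0.973200+0.925200+0.882100+0.876600))/(1+1518/45053) = 4241/5000 ≈ 0.848200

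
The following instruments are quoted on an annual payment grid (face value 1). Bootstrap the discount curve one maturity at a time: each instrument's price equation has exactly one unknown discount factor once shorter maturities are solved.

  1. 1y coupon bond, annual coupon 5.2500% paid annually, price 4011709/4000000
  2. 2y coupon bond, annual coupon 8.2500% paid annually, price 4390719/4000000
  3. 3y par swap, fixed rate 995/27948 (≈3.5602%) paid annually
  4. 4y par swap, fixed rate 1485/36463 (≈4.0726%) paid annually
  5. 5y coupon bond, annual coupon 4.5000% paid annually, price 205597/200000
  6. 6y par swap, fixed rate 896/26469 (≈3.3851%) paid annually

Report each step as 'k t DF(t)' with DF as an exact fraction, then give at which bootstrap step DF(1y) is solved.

step 1 [1y] bond c/1=21/400: DF=(4011709/4000000 − 21/400·(0))/(1+21/400) = 9529/10000 ≈ 0.952900
step 2 [2y] bond c/1=33/400: DF=(4390719/4000000 − 33/400·(0.952900))/(1+33/400) = 4707/5000 ≈ 0.941400
step 3 [3y] swap r/1=995/27948: DF=(1 − 995/27948·(0.952900+0.941400))/(1+995/27948) = 1801/2000 ≈ 0.900500
step 4 [4y] swap r/1=1485/36463: DF=(1 − 1485/36463·(0.952900+0.941400+0.900500))/(1+1485/36463) = 1703/2000 ≈ 0.851500
step 5 [5y] bond c/1=9/200: DF=(205597/200000 − 9/200·(0.952900+0.941400+0.900500+0.851500))/(1+9/200) = 8267/10000 ≈ 0.826700
step 6 [6y] swap r/1=896/26469: DF=(1 − 896/26469·(0.952900+0.941400+0.900500+0.851500+0.826700))/(1+896/26469) = 513/625 ≈ 0.820800

1 1 9529/10000
2 2 4707/5000
3 3 1801/2000
4 4 1703/2000
5 5 8267/10000
6 6 513/625
DF(1y) is solved at step 1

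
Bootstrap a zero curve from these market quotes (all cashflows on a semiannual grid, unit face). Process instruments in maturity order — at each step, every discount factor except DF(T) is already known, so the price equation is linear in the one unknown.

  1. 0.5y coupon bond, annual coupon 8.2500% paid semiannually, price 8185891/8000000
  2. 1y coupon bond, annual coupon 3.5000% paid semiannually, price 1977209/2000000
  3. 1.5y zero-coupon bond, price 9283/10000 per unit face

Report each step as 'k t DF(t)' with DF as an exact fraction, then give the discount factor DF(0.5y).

step 1 [0.5y] bond c/2=33/800: DF=(8185891/8000000 − 33/800·(0))/(1+33/800) = 9827/10000 ≈ 0.982700
step 2 [1y] bond c/2=7/400: DF=(1977209/2000000 − 7/400·(0.982700))/(1+7/400) = 9547/10000 ≈ 0.954700
step 3 [1.5y] zero: DF = P = 9283/10000 ≈ 0.928300

1 1/2 9827/10000
2 1 9547/10000
3 3/2 9283/10000
DF(0.5y) = 9827/10000 ≈ 0.982700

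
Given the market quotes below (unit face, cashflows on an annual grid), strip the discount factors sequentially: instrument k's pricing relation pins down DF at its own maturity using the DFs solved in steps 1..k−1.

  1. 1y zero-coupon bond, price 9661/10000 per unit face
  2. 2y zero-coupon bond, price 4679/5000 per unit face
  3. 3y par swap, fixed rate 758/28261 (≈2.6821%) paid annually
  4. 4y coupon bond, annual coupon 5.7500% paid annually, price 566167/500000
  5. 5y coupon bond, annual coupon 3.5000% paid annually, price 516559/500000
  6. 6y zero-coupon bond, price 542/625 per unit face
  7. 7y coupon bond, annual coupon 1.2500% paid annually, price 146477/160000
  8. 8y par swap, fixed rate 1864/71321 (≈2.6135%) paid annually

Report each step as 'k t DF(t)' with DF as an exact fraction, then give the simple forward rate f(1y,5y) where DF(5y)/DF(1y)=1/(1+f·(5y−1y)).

step 1 [1y] zero: DF = P = 9661/10000 ≈ 0.966100
step 2 [2y] zero: DF = P = 4679/5000 ≈ 0.935800
step 3 [3y] swap r/1=758/28261: DF=(1 − 758/28261·(0.966100+0.935800))/(1+758/28261) = 4621/5000 ≈ 0.924200
step 4 [4y] bond c/1=23/400: DF=(566167/500000 − 23/400·(0.966100+0.935800+0.924200))/(1+23/400) = 9171/10000 ≈ 0.917100
step 5 [5y] bond c/1=7/200: DF=(516559/500000 − 7/200·(0.966100+0.935800+0.924200+0.917100))/(1+7/200) = 2179/2500 ≈ 0.871600
step 6 [6y] zero: DF = P = 542/625 ≈ 0.867200
step 7 [7y] bond c/1=1/80: DF=(146477/160000 − 1/80·(0.966100+0.935800+0.924200+0.917100+0.871600+0.867200))/(1+1/80) = 1673/2000 ≈ 0.836500
step 8 [8y] swap r/1=1864/71321: DF=(1 − 1864/71321·(0.966100+0.935800+0.924200+0.917100+0.871600+0.867200+0.836500))/(1+1864/71321) = 1017/1250 ≈ 0.813600

1 1 9661/10000
2 2 4679/5000
3 3 4621/5000
4 4 9171/10000
5 5 2179/2500
6 6 542/625
7 7 1673/2000
8 8 1017/1250
f(1y,5y) = ((9661/10000)/(2179/2500) − 1)/(4) = 945/34864 ≈ 2.7105%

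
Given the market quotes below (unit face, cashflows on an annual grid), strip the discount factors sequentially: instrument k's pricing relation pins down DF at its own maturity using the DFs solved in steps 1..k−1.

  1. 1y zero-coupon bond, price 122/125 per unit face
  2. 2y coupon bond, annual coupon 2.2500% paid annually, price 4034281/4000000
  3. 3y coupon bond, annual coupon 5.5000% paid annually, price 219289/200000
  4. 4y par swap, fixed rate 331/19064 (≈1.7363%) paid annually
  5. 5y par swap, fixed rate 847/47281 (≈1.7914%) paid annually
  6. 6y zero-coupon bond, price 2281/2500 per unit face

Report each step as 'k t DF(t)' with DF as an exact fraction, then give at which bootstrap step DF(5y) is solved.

step 1 [1y] zero: DF = P = 122/125 ≈ 0.976000
step 2 [2y] bond c/1=9/400: DF=(4034281/4000000 − 9/400·(0.976000))/(1+9/400) = 9649/10000 ≈ 0.964900
step 3 [3y] bond c/1=11/200: DF=(219289/200000 − 11/200·(0.976000+0.964900))/(1+11/200) = 9381/10000 ≈ 0.938100
step 4 [4y] swap r/1=331/19064: DF=(1 − 331/19064·(0.976000+0.964900+0.938100))/(1+331/19064) = 4669/5000 ≈ 0.933800
step 5 [5y] swap r/1=847/47281: DF=(1 − 847/47281·(0.976000+0.964900+0.938100+0.933800))/(1+847/47281) = 9153/10000 ≈ 0.915300
step 6 [6y] zero: DF = P = 2281/2500 ≈ 0.912400

1 1 122/125
2 2 9649/10000
3 3 9381/10000
4 4 4669/5000
5 5 9153/10000
6 6 2281/2500
DF(5y) is solved at step 5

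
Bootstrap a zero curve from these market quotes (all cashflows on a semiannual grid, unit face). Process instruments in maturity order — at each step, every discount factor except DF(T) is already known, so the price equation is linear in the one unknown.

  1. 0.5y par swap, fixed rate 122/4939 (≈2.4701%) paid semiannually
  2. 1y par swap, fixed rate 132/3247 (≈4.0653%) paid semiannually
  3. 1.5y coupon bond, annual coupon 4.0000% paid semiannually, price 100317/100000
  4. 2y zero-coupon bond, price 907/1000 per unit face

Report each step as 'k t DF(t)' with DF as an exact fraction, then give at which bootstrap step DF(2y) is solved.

step 1 [0.5y] swap r/2=61/4939: DF=(1 − 61/4939·(0))/(1+61/4939) = 4939/5000 ≈ 0.987800
step 2 [1y] swap r/2=66/3247: DF=(1 − 66/3247·(0.987800))/(1+66/3247) = 2401/2500 ≈ 0.960400
step 3 [1.5y] bond c/2=1/50: DF=(100317/100000 − 1/50·(0.987800+0.960400))/(1+1/50) = 9453/10000 ≈ 0.945300
step 4 [2y] zero: DF = P = 907/1000 ≈ 0.907000

1 1/2 4939/5000
2 1 2401/2500
3 3/2 9453/10000
4 2 907/1000
DF(2y) is solved at step 4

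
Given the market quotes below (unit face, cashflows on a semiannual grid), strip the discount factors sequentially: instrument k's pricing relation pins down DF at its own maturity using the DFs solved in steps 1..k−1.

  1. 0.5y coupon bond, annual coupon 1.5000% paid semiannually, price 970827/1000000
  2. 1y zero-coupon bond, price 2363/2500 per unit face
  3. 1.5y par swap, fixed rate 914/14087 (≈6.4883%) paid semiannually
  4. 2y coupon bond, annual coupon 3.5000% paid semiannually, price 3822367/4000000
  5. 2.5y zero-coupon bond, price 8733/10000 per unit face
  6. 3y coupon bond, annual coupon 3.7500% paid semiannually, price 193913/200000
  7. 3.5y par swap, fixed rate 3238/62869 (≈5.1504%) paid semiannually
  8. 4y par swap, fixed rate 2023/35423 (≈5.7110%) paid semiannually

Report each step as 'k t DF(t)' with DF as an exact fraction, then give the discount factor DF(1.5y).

step 1 [0.5y] bond c/2=3/400: DF=(970827/1000000 − 3/400·(0))/(1+3/400) = 2409/2500 ≈ 0.963600
step 2 [1y] zero: DF = P = 2363/2500 ≈ 0.945200
step 3 [1.5y] swap r/2=457/14087: DF=(1 − 457/14087·(0.963600+0.945200))/(1+457/14087) = 4543/5000 ≈ 0.908600
step 4 [2y] bond c/2=7/400: DF=(3822367/4000000 − 7/400·(0.963600+0.945200+0.908600))/(1+7/400) = 8907/10000 ≈ 0.890700
step 5 [2.5y] zero: DF = P = 8733/10000 ≈ 0.873300
step 6 [3y] bond c/2=3/160: DF=(193913/200000 − 3/160·(0.963600+0.945200+0.908600+0.890700+0.873300))/(1+3/160) = 4337/5000 ≈ 0.867400
step 7 [3.5y] swap r/2=1619/62869: DF=(1 − 1619/62869·(0.963600+0.945200+0.908600+0.890700+0.873300+0.867400))/(1+1619/62869) = 8381/10000 ≈ 0.838100
step 8 [4y] swap r/2=2023/70846: DF=(1 − 2023/70846·(0.963600+0.945200+0.908600+0.890700+0.873300+0.867400+0.838100))/(1+2023/70846) = 7977/10000 ≈ 0.797700

1 1/2 2409/2500
2 1 2363/2500
3 3/2 4543/5000
4 2 8907/10000
5 5/2 8733/10000
6 3 4337/5000
7 7/2 8381/10000
8 4 7977/10000
DF(1.5y) = 4543/5000 ≈ 0.908600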